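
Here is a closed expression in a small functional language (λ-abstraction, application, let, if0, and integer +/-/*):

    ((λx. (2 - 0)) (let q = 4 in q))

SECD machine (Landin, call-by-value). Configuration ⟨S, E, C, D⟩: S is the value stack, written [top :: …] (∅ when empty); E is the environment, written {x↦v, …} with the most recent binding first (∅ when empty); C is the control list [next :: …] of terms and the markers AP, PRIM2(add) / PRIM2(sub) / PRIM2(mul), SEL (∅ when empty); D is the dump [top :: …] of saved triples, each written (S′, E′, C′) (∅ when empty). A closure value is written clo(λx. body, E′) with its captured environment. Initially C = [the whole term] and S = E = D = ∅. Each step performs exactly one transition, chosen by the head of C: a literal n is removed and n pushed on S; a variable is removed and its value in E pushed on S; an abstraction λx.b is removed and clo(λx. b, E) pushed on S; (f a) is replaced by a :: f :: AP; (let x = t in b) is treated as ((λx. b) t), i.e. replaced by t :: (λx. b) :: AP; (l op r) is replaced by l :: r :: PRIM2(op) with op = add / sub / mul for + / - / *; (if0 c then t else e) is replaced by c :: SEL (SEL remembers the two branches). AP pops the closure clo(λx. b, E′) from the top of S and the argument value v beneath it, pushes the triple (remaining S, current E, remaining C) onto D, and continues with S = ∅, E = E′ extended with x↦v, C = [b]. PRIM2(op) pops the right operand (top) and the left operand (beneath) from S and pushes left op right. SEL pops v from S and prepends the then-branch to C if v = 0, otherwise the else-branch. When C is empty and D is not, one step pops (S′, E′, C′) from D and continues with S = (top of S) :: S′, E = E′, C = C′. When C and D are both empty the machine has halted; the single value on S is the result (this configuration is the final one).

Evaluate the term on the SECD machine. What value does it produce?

Answer: 2

Derivation:
[0] <S=∅, E=∅, C=[((λx. (2 - 0)) (let q = 4 in q))], D=∅>
[1] <S=∅, E=∅, C=[(let q = 4 in q) :: (λx. (2 - 0)) :: AP], D=∅>
[2] <S=∅, E=∅, C=[4 :: (λq. q) :: AP :: (λx. (2 - 0)) :: AP], D=∅>
[3] <S=[4], E=∅, C=[(λq. q) :: AP :: (λx. (2 - 0)) :: AP], D=∅>
[4] <S=[clo(λq. q, ∅) :: 4], E=∅, C=[AP :: (λx. (2 - 0)) :: AP], D=∅>
[5] <S=∅, E={q↦4}, C=[q], D=[(∅, ∅, [(λx. (2 - 0)) :: AP])]>
[6] <S=[4], E={q↦4}, C=∅, D=[(∅, ∅, [(λx. (2 - 0)) :: AP])]>
[7] <S=[4], E=∅, C=[(λx. (2 - 0)) :: AP], D=∅>
[8] <S=[clo(λx. (2 - 0), ∅) :: 4], E=∅, C=[AP], D=∅>
[9] <S=∅, E={x↦4}, C=[(2 - 0)], D=[(∅, ∅, ∅)]>
[10] <S=∅, E={x↦4}, C=[2 :: 0 :: PRIM2(sub)], D=[(∅, ∅, ∅)]>
[11] <S=[2], E={x↦4}, C=[0 :: PRIM2(sub)], D=[(∅, ∅, ∅)]>
[12] <S=[0 :: 2], E={x↦4}, C=[PRIM2(sub)], D=[(∅, ∅, ∅)]>
[13] <S=[2], E={x↦4}, C=∅, D=[(∅, ∅, ∅)]>
[14] <S=[2], E=∅, C=∅, D=∅>
→ final value 2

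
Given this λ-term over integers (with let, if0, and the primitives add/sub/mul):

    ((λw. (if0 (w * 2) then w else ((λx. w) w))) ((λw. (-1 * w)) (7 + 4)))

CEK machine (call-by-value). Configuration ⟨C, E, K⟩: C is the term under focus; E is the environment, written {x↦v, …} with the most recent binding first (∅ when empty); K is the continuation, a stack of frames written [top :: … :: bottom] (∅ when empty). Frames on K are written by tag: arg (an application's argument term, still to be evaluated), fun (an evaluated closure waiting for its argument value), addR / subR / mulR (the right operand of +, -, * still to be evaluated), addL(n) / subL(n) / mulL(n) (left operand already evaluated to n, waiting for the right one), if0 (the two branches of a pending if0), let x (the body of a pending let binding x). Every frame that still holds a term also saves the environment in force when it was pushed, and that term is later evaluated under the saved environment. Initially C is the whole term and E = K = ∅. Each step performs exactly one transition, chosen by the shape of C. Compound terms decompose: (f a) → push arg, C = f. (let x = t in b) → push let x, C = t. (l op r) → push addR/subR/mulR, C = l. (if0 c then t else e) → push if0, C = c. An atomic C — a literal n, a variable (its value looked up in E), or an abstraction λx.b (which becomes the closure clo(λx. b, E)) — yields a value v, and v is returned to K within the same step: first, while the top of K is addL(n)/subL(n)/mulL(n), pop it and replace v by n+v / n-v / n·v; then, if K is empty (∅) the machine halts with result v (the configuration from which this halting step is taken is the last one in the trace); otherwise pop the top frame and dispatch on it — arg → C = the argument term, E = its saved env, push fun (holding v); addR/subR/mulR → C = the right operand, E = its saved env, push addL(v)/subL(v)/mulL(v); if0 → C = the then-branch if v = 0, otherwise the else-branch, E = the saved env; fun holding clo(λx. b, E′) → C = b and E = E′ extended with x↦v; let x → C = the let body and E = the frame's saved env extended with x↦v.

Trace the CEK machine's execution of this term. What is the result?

Answer: -11

Derivation:
0. [C=((λw. (if0 (w * 2) then w else ((λx. w) w))) ((λw. (-1 * w)) (7 + 4))) | E=∅ | K=∅]
1. [C=(λw. (if0 (w * 2) then w else ((λx. w) w))) | E=∅ | K=[arg]]
2. [C=((λw. (-1 * w)) (7 + 4)) | E=∅ | K=[fun]]
3. [C=(λw. (-1 * w)) | E=∅ | K=[arg :: fun]]
4. [C=(7 + 4) | E=∅ | K=[fun :: fun]]
5. [C=7 | E=∅ | K=[addR :: fun :: fun]]
6. [C=4 | E=∅ | K=[addL(7) :: fun :: fun]]
7. [C=(-1 * w) | E={w↦11} | K=[fun]]
8. [C=-1 | E={w↦11} | K=[mulR :: fun]]
9. [C=w | E={w↦11} | K=[mulL(-1) :: fun]]
10. [C=(if0 (w * 2) then w else ((λx. w) w)) | E={w↦-11} | K=∅]
11. [C=(w * 2) | E={w↦-11} | K=[if0]]
12. [C=w | E={w↦-11} | K=[mulR :: if0]]
13. [C=2 | E={w↦-11} | K=[mulL(-11) :: if0]]
14. [C=((λx. w) w) | E={w↦-11} | K=∅]
15. [C=(λx. w) | E={w↦-11} | K=[arg]]
16. [C=w | E={w↦-11} | K=[fun]]
17. [C=w | E={x↦-11, w↦-11} | K=∅]
→ final value -11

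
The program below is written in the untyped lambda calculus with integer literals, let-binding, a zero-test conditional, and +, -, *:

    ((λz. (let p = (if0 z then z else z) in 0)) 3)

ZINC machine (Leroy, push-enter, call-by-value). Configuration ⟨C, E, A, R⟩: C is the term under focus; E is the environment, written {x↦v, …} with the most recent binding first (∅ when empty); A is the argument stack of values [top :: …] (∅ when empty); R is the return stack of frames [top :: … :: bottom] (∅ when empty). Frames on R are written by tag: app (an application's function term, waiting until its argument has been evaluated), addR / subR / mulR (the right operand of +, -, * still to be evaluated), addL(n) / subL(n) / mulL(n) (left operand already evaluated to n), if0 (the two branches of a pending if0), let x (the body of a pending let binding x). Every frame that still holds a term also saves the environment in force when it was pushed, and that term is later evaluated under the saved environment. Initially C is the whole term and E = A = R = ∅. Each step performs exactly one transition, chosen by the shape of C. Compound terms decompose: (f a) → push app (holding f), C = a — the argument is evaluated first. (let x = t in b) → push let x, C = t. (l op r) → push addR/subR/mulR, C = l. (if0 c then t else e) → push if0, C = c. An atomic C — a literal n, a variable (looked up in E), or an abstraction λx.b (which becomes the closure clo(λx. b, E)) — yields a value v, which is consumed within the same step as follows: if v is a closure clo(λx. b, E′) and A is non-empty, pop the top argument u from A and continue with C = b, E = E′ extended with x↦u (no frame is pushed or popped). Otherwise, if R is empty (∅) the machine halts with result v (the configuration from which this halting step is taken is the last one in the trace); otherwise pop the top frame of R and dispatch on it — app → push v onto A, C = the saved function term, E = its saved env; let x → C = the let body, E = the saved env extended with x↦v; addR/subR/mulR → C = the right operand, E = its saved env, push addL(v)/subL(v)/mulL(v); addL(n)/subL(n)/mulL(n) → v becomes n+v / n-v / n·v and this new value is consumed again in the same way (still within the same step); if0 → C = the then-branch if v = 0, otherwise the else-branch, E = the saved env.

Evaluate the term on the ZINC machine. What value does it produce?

step 0: ⟨C=((λz. (let p = (if0 z then z else z) in 0)) 3); E=∅; A=∅; R=∅⟩
step 1: ⟨C=3; E=∅; A=∅; R=[app]⟩
step 2: ⟨C=(λz. (let p = (if0 z then z else z) in 0)); E=∅; A=[3]; R=∅⟩
step 3: ⟨C=(let p = (if0 z then z else z) in 0); E={z↦3}; A=∅; R=∅⟩
step 4: ⟨C=(if0 z then z else z); E={z↦3}; A=∅; R=[let p]⟩
step 5: ⟨C=z; E={z↦3}; A=∅; R=[if0 :: let p]⟩
step 6: ⟨C=z; E={z↦3}; A=∅; R=[let p]⟩
step 7: ⟨C=0; E={p↦3, z↦3}; A=∅; R=∅⟩
→ final value 0

Answer: 0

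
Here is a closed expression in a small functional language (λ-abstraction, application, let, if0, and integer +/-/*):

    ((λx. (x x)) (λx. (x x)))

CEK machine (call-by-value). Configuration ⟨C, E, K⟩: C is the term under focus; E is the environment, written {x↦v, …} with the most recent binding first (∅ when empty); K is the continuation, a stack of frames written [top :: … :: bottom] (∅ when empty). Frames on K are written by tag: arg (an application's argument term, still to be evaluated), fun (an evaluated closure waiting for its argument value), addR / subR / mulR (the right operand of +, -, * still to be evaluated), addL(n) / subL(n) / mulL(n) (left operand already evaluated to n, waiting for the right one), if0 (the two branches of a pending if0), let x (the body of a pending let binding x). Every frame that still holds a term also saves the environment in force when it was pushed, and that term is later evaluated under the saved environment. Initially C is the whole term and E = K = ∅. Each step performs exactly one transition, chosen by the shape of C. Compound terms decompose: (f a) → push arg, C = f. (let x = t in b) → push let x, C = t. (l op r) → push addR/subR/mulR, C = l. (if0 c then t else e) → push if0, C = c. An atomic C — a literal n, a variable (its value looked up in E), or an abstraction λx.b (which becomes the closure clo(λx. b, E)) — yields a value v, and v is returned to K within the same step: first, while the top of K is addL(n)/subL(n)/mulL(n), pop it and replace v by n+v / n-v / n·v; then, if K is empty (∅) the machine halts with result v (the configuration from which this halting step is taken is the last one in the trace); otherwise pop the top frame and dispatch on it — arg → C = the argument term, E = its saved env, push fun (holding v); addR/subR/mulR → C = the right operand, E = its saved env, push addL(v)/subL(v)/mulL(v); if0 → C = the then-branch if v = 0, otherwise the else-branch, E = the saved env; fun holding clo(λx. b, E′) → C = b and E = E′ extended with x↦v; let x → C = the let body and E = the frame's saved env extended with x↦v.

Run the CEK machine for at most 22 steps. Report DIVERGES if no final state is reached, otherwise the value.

Answer: DIVERGES (no final state within 22 steps)

Machine steps:
[0] [C=((λx. (x x)) (λx. (x x))) | E=∅ | K=∅]
[1] [C=(λx. (x x)) | E=∅ | K=[arg]]
[2] [C=(λx. (x x)) | E=∅ | K=[fun]]
[3] [C=(x x) | E={x↦clo(λx. (x x), ∅)} | K=∅]
[4] [C=x | E={x↦clo(λx. (x x), ∅)} | K=[arg]]
[5] [C=x | E={x↦clo(λx. (x x), ∅)} | K=[fun]]
… configuration repeats with period 3 (steps 3–5 recur indefinitely) …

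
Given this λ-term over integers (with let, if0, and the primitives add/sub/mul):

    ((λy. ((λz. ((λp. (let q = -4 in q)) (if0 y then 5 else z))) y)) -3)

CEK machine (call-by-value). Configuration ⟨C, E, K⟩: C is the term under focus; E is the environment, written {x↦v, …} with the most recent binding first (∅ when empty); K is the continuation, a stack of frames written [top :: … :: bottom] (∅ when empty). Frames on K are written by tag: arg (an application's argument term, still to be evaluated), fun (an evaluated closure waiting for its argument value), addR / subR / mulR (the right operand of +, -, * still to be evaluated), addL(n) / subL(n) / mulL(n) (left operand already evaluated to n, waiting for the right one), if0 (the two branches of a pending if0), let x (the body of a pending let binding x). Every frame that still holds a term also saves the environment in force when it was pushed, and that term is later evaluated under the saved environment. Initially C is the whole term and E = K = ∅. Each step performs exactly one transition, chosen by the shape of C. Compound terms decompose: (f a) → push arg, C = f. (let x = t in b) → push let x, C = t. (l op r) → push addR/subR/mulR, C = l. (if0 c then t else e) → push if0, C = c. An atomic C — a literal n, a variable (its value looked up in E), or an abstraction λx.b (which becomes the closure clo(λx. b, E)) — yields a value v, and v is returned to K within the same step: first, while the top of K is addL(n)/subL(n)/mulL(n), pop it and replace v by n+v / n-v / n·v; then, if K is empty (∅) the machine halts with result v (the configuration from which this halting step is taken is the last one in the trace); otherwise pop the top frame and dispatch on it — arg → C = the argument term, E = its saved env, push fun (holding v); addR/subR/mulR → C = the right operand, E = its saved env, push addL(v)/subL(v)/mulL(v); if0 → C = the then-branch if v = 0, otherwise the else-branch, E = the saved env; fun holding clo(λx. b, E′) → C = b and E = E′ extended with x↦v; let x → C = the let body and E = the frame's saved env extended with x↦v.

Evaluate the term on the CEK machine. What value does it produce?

[0] <C=((λy. ((λz. ((λp. (let q = -4 in q)) (if0 y then 5 else z))) y)) -3), E=∅, K=∅>
[1] <C=(λy. ((λz. ((λp. (let q = -4 in q)) (if0 y then 5 else z))) y)), E=∅, K=[arg]>
[2] <C=-3, E=∅, K=[fun]>
[3] <C=((λz. ((λp. (let q = -4 in q)) (if0 y then 5 else z))) y), E={y↦-3}, K=∅>
[4] <C=(λz. ((λp. (let q = -4 in q)) (if0 y then 5 else z))), E={y↦-3}, K=[arg]>
[5] <C=y, E={y↦-3}, K=[fun]>
[6] <C=((λp. (let q = -4 in q)) (if0 y then 5 else z)), E={z↦-3, y↦-3}, K=∅>
[7] <C=(λp. (let q = -4 in q)), E={z↦-3, y↦-3}, K=[arg]>
[8] <C=(if0 y then 5 else z), E={z↦-3, y↦-3}, K=[fun]>
[9] <C=y, E={z↦-3, y↦-3}, K=[if0 :: fun]>
[10] <C=z, E={z↦-3, y↦-3}, K=[fun]>
[11] <C=(let q = -4 in q), E={p↦-3, z↦-3, y↦-3}, K=∅>
[12] <C=-4, E={p↦-3, z↦-3, y↦-3}, K=[let q]>
[13] <C=q, E={q↦-4, p↦-3, z↦-3, y↦-3}, K=∅>
→ final value -4

Answer: -4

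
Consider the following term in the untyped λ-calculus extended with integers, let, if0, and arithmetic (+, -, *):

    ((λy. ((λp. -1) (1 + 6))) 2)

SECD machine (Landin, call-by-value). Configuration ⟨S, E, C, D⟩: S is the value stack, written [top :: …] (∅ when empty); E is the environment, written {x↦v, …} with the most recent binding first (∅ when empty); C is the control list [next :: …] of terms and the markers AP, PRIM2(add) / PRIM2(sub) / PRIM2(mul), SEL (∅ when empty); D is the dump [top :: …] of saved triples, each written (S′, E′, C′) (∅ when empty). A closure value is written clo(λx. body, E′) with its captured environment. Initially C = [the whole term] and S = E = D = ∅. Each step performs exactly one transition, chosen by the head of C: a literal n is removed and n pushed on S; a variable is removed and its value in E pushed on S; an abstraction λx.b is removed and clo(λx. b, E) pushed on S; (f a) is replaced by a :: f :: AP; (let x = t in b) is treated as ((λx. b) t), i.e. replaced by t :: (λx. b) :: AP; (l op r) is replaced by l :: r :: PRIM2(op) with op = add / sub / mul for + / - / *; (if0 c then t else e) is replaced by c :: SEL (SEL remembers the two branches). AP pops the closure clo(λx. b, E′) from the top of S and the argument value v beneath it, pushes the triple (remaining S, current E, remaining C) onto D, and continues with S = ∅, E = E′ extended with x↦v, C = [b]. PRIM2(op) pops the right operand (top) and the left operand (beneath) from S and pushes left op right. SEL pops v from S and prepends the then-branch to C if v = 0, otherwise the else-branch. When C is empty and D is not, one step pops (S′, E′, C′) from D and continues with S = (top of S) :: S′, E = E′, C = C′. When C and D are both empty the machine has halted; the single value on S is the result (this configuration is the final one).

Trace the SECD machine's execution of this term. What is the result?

Answer: -1

Derivation:
0. <S=∅, E=∅, C=[((λy. ((λp. -1) (1 + 6))) 2)], D=∅>
1. <S=∅, E=∅, C=[2 :: (λy. ((λp. -1) (1 + 6))) :: AP], D=∅>
2. <S=[2], E=∅, C=[(λy. ((λp. -1) (1 + 6))) :: AP], D=∅>
3. <S=[clo(λy. ((λp. -1) (1 + 6)), ∅) :: 2], E=∅, C=[AP], D=∅>
4. <S=∅, E={y↦2}, C=[((λp. -1) (1 + 6))], D=[(∅, ∅, ∅)]>
5. <S=∅, E={y↦2}, C=[(1 + 6) :: (λp. -1) :: AP], D=[(∅, ∅, ∅)]>
6. <S=∅, E={y↦2}, C=[1 :: 6 :: PRIM2(add) :: (λp. -1) :: AP], D=[(∅, ∅, ∅)]>
7. <S=[1], E={y↦2}, C=[6 :: PRIM2(add) :: (λp. -1) :: AP], D=[(∅, ∅, ∅)]>
8. <S=[6 :: 1], E={y↦2}, C=[PRIM2(add) :: (λp. -1) :: AP], D=[(∅, ∅, ∅)]>
9. <S=[7], E={y↦2}, C=[(λp. -1) :: AP], D=[(∅, ∅, ∅)]>
10. <S=[clo(λp. -1, {y↦2}) :: 7], E={y↦2}, C=[AP], D=[(∅, ∅, ∅)]>
11. <S=∅, E={p↦7, y↦2}, C=[-1], D=[(∅, {y↦2}, ∅) :: (∅, ∅, ∅)]>
12. <S=[-1], E={p↦7, y↦2}, C=∅, D=[(∅, {y↦2}, ∅) :: (∅, ∅, ∅)]>
13. <S=[-1], E={y↦2}, C=∅, D=[(∅, ∅, ∅)]>
14. <S=[-1], E=∅, C=∅, D=∅>
→ final value -1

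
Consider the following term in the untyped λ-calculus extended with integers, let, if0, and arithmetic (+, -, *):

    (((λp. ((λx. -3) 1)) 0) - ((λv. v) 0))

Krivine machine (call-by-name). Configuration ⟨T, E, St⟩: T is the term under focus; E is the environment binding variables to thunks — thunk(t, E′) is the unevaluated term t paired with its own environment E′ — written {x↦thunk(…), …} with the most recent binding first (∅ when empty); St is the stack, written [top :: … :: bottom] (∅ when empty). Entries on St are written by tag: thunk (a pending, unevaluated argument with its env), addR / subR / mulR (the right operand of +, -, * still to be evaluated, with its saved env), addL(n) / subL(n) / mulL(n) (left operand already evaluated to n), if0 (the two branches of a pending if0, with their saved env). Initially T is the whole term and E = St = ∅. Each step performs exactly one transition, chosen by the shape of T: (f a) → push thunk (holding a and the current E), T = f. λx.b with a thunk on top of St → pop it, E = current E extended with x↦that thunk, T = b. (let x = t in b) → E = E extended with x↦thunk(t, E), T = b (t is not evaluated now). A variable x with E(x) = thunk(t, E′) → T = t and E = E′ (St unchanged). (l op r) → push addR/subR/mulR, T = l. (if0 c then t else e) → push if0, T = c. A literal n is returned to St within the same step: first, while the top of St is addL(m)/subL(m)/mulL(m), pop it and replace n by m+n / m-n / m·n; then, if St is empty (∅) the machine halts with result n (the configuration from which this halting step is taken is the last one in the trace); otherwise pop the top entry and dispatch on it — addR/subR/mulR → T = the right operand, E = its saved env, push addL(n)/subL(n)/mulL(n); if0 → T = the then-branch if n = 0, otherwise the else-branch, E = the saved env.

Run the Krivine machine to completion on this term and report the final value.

Answer: -3

Machine steps:
[0] [T=(((λp. ((λx. -3) 1)) 0) - ((λv. v) 0)) | E=∅ | St=∅]
[1] [T=((λp. ((λx. -3) 1)) 0) | E=∅ | St=[subR]]
[2] [T=(λp. ((λx. -3) 1)) | E=∅ | St=[thunk :: subR]]
[3] [T=((λx. -3) 1) | E={p↦thunk(0, ∅)} | St=[subR]]
[4] [T=(λx. -3) | E={p↦thunk(0, ∅)} | St=[thunk :: subR]]
[5] [T=-3 | E={x↦thunk(1, {p↦thunk(0, ∅)}), p↦thunk(0, ∅)} | St=[subR]]
[6] [T=((λv. v) 0) | E=∅ | St=[subL(-3)]]
[7] [T=(λv. v) | E=∅ | St=[thunk :: subL(-3)]]
[8] [T=v | E={v↦thunk(0, ∅)} | St=[subL(-3)]]
[9] [T=0 | E=∅ | St=[subL(-3)]]
→ final value -3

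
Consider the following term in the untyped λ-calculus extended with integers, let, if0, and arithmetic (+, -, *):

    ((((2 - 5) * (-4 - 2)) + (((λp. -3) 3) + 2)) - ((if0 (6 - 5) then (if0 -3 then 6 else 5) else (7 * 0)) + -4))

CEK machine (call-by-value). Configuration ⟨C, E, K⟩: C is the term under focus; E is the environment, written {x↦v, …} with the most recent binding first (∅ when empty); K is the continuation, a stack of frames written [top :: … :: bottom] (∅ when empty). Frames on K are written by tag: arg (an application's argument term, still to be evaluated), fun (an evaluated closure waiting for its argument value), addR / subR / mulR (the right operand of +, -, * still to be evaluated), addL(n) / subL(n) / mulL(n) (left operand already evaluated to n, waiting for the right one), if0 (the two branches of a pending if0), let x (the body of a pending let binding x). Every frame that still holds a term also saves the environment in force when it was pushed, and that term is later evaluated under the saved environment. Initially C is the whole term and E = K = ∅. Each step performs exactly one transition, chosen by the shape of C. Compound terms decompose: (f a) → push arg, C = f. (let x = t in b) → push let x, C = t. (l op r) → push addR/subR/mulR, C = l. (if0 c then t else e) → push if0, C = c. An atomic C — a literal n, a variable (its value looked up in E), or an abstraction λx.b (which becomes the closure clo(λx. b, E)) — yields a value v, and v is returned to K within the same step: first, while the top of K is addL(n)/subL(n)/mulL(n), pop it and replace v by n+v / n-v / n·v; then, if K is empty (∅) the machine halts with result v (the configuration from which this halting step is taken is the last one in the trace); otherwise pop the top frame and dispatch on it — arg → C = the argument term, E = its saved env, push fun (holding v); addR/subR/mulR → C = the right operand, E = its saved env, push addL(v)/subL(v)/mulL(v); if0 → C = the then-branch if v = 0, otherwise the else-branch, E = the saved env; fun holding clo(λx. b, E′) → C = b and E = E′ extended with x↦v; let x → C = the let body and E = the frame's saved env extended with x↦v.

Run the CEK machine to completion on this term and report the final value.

t=0: ⟨C=((((2 - 5) * (-4 - 2)) + (((λp. -3) 3) + 2)) - ((if0 (6 - 5) then (if0 -3 then 6 else 5) else (7 * 0)) + -4)); E=∅; K=∅⟩
t=1: ⟨C=(((2 - 5) * (-4 - 2)) + (((λp. -3) 3) + 2)); E=∅; K=[subR]⟩
t=2: ⟨C=((2 - 5) * (-4 - 2)); E=∅; K=[addR :: subR]⟩
t=3: ⟨C=(2 - 5); E=∅; K=[mulR :: addR :: subR]⟩
t=4: ⟨C=2; E=∅; K=[subR :: mulR :: addR :: subR]⟩
t=5: ⟨C=5; E=∅; K=[subL(2) :: mulR :: addR :: subR]⟩
t=6: ⟨C=(-4 - 2); E=∅; K=[mulL(-3) :: addR :: subR]⟩
t=7: ⟨C=-4; E=∅; K=[subR :: mulL(-3) :: addR :: subR]⟩
t=8: ⟨C=2; E=∅; K=[subL(-4) :: mulL(-3) :: addR :: subR]⟩
t=9: ⟨C=(((λp. -3) 3) + 2); E=∅; K=[addL(18) :: subR]⟩
t=10: ⟨C=((λp. -3) 3); E=∅; K=[addR :: addL(18) :: subR]⟩
t=11: ⟨C=(λp. -3); E=∅; K=[arg :: addR :: addL(18) :: subR]⟩
t=12: ⟨C=3; E=∅; K=[fun :: addR :: addL(18) :: subR]⟩
t=13: ⟨C=-3; E={p↦3}; K=[addR :: addL(18) :: subR]⟩
t=14: ⟨C=2; E=∅; K=[addL(-3) :: addL(18) :: subR]⟩
t=15: ⟨C=((if0 (6 - 5) then (if0 -3 then 6 else 5) else (7 * 0)) + -4); E=∅; K=[subL(17)]⟩
t=16: ⟨C=(if0 (6 - 5) then (if0 -3 then 6 else 5) else (7 * 0)); E=∅; K=[addR :: subL(17)]⟩
t=17: ⟨C=(6 - 5); E=∅; K=[if0 :: addR :: subL(17)]⟩
t=18: ⟨C=6; E=∅; K=[subR :: if0 :: addR :: subL(17)]⟩
t=19: ⟨C=5; E=∅; K=[subL(6) :: if0 :: addR :: subL(17)]⟩
t=20: ⟨C=(7 * 0); E=∅; K=[addR :: subL(17)]⟩
t=21: ⟨C=7; E=∅; K=[mulR :: addR :: subL(17)]⟩
t=22: ⟨C=0; E=∅; K=[mulL(7) :: addR :: subL(17)]⟩
t=23: ⟨C=-4; E=∅; K=[addL(0) :: subL(17)]⟩
→ final value 21

Answer: 21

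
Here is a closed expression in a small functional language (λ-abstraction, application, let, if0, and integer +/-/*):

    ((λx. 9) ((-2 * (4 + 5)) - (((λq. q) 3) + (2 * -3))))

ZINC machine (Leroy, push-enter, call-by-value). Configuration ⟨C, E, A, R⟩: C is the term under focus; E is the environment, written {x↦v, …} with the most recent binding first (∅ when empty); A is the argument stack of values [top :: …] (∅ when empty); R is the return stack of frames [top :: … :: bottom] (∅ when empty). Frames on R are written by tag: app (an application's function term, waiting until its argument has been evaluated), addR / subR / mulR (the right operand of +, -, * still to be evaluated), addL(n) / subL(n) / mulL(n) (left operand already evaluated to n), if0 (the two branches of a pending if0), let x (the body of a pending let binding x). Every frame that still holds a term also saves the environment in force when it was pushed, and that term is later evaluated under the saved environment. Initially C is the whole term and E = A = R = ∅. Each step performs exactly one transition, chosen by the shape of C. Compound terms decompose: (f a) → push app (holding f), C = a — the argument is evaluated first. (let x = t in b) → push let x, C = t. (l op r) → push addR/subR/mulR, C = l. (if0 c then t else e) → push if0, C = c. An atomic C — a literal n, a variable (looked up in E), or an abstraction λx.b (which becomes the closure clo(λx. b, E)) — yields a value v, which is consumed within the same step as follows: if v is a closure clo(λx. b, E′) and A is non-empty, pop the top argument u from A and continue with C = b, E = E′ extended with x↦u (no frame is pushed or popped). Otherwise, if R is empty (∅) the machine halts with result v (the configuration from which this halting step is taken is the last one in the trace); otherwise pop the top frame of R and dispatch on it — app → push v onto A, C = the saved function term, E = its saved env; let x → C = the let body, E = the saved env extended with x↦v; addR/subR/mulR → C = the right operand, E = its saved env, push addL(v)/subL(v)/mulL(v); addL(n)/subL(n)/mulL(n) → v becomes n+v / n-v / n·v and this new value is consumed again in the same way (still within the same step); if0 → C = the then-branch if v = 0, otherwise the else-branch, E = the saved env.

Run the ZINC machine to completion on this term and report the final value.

step 0: ⟨C=((λx. 9) ((-2 * (4 + 5)) - (((λq. q) 3) + (2 * -3)))); E=∅; A=∅; R=∅⟩
step 1: ⟨C=((-2 * (4 + 5)) - (((λq. q) 3) + (2 * -3))); E=∅; A=∅; R=[app]⟩
step 2: ⟨C=(-2 * (4 + 5)); E=∅; A=∅; R=[subR :: app]⟩
step 3: ⟨C=-2; E=∅; A=∅; R=[mulR :: subR :: app]⟩
step 4: ⟨C=(4 + 5); E=∅; A=∅; R=[mulL(-2) :: subR :: app]⟩
step 5: ⟨C=4; E=∅; A=∅; R=[addR :: mulL(-2) :: subR :: app]⟩
step 6: ⟨C=5; E=∅; A=∅; R=[addL(4) :: mulL(-2) :: subR :: app]⟩
step 7: ⟨C=(((λq. q) 3) + (2 * -3)); E=∅; A=∅; R=[subL(-18) :: app]⟩
step 8: ⟨C=((λq. q) 3); E=∅; A=∅; R=[addR :: subL(-18) :: app]⟩
step 9: ⟨C=3; E=∅; A=∅; R=[app :: addR :: subL(-18) :: app]⟩
step 10: ⟨C=(λq. q); E=∅; A=[3]; R=[addR :: subL(-18) :: app]⟩
step 11: ⟨C=q; E={q↦3}; A=∅; R=[addR :: subL(-18) :: app]⟩
step 12: ⟨C=(2 * -3); E=∅; A=∅; R=[addL(3) :: subL(-18) :: app]⟩
step 13: ⟨C=2; E=∅; A=∅; R=[mulR :: addL(3) :: subL(-18) :: app]⟩
step 14: ⟨C=-3; E=∅; A=∅; R=[mulL(2) :: addL(3) :: subL(-18) :: app]⟩
step 15: ⟨C=(λx. 9); E=∅; A=[-15]; R=∅⟩
step 16: ⟨C=9; E={x↦-15}; A=∅; R=∅⟩
→ final value 9

Answer: 9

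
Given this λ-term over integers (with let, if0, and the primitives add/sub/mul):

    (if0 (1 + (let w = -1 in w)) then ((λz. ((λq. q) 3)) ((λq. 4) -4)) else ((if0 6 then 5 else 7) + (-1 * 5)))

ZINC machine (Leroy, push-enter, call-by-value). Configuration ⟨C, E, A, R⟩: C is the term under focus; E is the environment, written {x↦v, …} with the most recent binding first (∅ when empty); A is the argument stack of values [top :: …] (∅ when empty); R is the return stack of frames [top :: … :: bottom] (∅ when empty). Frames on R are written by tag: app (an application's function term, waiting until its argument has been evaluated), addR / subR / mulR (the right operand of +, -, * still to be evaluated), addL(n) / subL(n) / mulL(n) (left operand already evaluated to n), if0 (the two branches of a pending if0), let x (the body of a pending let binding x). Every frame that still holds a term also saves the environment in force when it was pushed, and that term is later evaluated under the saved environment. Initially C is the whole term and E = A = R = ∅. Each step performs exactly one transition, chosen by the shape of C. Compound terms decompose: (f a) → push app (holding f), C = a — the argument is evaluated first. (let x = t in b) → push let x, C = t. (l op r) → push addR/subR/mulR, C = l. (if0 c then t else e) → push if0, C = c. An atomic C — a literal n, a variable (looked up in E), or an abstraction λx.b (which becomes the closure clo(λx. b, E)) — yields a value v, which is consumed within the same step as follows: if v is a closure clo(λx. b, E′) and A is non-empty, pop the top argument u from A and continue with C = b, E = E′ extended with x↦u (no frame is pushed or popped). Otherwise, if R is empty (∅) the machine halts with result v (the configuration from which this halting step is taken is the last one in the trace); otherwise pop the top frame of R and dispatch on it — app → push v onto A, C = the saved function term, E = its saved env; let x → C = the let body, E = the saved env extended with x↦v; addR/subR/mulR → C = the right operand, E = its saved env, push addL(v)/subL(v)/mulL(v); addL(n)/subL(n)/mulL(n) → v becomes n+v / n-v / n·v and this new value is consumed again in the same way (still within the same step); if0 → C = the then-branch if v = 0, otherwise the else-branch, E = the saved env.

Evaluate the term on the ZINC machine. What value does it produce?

t=0: <C=(if0 (1 + (let w = -1 in w)) then ((λz. ((λq. q) 3)) ((λq. 4) -4)) else ((if0 6 then 5 else 7) + (-1 * 5))), E=∅, A=∅, R=∅>
t=1: <C=(1 + (let w = -1 in w)), E=∅, A=∅, R=[if0]>
t=2: <C=1, E=∅, A=∅, R=[addR :: if0]>
t=3: <C=(let w = -1 in w), E=∅, A=∅, R=[addL(1) :: if0]>
t=4: <C=-1, E=∅, A=∅, R=[let w :: addL(1) :: if0]>
t=5: <C=w, E={w↦-1}, A=∅, R=[addL(1) :: if0]>
t=6: <C=((λz. ((λq. q) 3)) ((λq. 4) -4)), E=∅, A=∅, R=∅>
t=7: <C=((λq. 4) -4), E=∅, A=∅, R=[app]>
t=8: <C=-4, E=∅, A=∅, R=[app :: app]>
t=9: <C=(λq. 4), E=∅, A=[-4], R=[app]>
t=10: <C=4, E={q↦-4}, A=∅, R=[app]>
t=11: <C=(λz. ((λq. q) 3)), E=∅, A=[4], R=∅>
t=12: <C=((λq. q) 3), E={z↦4}, A=∅, R=∅>
t=13: <C=3, E={z↦4}, A=∅, R=[app]>
t=14: <C=(λq. q), E={z↦4}, A=[3], R=∅>
t=15: <C=q, E={q↦3, z↦4}, A=∅, R=∅>
→ final value 3

Answer: 3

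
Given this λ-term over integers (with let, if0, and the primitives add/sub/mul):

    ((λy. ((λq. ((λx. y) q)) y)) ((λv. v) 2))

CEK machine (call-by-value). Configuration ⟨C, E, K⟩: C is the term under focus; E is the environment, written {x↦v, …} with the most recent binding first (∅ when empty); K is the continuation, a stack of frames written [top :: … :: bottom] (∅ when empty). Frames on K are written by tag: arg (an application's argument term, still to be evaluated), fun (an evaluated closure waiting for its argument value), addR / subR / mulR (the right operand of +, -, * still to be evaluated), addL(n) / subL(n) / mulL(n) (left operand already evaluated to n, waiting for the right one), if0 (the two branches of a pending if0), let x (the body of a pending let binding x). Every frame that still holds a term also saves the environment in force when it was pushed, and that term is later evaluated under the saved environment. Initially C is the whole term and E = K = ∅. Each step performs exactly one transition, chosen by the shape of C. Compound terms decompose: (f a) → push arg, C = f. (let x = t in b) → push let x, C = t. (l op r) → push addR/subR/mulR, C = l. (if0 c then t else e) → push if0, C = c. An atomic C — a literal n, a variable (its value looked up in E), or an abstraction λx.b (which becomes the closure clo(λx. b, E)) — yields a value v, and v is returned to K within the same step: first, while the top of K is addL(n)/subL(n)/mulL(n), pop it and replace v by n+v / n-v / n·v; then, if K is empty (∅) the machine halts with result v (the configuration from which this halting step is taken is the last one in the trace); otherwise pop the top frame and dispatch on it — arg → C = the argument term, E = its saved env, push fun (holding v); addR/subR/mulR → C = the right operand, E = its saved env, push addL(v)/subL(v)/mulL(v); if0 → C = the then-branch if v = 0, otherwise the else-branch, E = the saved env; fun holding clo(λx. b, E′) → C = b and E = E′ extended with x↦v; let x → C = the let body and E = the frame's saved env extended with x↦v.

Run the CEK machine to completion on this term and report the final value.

Answer: 2

Execution trace:
[0] <C=((λy. ((λq. ((λx. y) q)) y)) ((λv. v) 2)), E=∅, K=∅>
[1] <C=(λy. ((λq. ((λx. y) q)) y)), E=∅, K=[arg]>
[2] <C=((λv. v) 2), E=∅, K=[fun]>
[3] <C=(λv. v), E=∅, K=[arg :: fun]>
[4] <C=2, E=∅, K=[fun :: fun]>
[5] <C=v, E={v↦2}, K=[fun]>
[6] <C=((λq. ((λx. y) q)) y), E={y↦2}, K=∅>
[7] <C=(λq. ((λx. y) q)), E={y↦2}, K=[arg]>
[8] <C=y, E={y↦2}, K=[fun]>
[9] <C=((λx. y) q), E={q↦2, y↦2}, K=∅>
[10] <C=(λx. y), E={q↦2, y↦2}, K=[arg]>
[11] <C=q, E={q↦2, y↦2}, K=[fun]>
[12] <C=y, E={x↦2, q↦2, y↦2}, K=∅>
→ final value 2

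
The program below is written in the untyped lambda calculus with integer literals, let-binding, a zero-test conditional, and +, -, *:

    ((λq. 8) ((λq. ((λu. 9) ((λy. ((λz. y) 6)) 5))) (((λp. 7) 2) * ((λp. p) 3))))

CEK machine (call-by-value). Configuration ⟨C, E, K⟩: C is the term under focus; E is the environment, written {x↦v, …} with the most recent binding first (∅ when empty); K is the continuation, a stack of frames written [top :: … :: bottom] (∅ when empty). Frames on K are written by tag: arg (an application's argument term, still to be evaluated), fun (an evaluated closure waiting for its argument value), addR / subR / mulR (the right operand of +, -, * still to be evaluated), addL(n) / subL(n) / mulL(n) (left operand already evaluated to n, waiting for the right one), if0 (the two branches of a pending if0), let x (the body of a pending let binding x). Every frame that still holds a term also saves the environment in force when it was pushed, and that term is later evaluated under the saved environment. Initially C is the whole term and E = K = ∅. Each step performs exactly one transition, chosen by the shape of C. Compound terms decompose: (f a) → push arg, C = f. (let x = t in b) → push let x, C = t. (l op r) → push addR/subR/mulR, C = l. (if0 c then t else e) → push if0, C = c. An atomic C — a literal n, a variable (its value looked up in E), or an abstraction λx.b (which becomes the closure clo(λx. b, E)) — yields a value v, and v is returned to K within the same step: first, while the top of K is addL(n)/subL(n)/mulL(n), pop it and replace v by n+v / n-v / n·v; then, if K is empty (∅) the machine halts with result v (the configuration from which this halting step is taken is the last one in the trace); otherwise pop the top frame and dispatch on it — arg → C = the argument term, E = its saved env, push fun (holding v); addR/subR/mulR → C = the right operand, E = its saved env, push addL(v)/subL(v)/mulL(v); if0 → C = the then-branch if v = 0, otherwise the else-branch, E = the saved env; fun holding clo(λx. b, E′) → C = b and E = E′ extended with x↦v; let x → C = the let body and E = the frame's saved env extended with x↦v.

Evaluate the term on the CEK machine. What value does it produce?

Answer: 8

Derivation:
[0] <C=((λq. 8) ((λq. ((λu. 9) ((λy. ((λz. y) 6)) 5))) (((λp. 7) 2) * ((λp. p) 3)))), E=∅, K=∅>
[1] <C=(λq. 8), E=∅, K=[arg]>
[2] <C=((λq. ((λu. 9) ((λy. ((λz. y) 6)) 5))) (((λp. 7) 2) * ((λp. p) 3))), E=∅, K=[fun]>
[3] <C=(λq. ((λu. 9) ((λy. ((λz. y) 6)) 5))), E=∅, K=[arg :: fun]>
[4] <C=(((λp. 7) 2) * ((λp. p) 3)), E=∅, K=[fun :: fun]>
[5] <C=((λp. 7) 2), E=∅, K=[mulR :: fun :: fun]>
[6] <C=(λp. 7), E=∅, K=[arg :: mulR :: fun :: fun]>
[7] <C=2, E=∅, K=[fun :: mulR :: fun :: fun]>
[8] <C=7, E={p↦2}, K=[mulR :: fun :: fun]>
[9] <C=((λp. p) 3), E=∅, K=[mulL(7) :: fun :: fun]>
[10] <C=(λp. p), E=∅, K=[arg :: mulL(7) :: fun :: fun]>
[11] <C=3, E=∅, K=[fun :: mulL(7) :: fun :: fun]>
[12] <C=p, E={p↦3}, K=[mulL(7) :: fun :: fun]>
[13] <C=((λu. 9) ((λy. ((λz. y) 6)) 5)), E={q↦21}, K=[fun]>
[14] <C=(λu. 9), E={q↦21}, K=[arg :: fun]>
[15] <C=((λy. ((λz. y) 6)) 5), E={q↦21}, K=[fun :: fun]>
[16] <C=(λy. ((λz. y) 6)), E={q↦21}, K=[arg :: fun :: fun]>
[17] <C=5, E={q↦21}, K=[fun :: fun :: fun]>
[18] <C=((λz. y) 6), E={y↦5, q↦21}, K=[fun :: fun]>
[19] <C=(λz. y), E={y↦5, q↦21}, K=[arg :: fun :: fun]>
[20] <C=6, E={y↦5, q↦21}, K=[fun :: fun :: fun]>
[21] <C=y, E={z↦6, y↦5, q↦21}, K=[fun :: fun]>
[22] <C=9, E={u↦5, q↦21}, K=[fun]>
[23] <C=8, E={q↦9}, K=∅>
→ final value 8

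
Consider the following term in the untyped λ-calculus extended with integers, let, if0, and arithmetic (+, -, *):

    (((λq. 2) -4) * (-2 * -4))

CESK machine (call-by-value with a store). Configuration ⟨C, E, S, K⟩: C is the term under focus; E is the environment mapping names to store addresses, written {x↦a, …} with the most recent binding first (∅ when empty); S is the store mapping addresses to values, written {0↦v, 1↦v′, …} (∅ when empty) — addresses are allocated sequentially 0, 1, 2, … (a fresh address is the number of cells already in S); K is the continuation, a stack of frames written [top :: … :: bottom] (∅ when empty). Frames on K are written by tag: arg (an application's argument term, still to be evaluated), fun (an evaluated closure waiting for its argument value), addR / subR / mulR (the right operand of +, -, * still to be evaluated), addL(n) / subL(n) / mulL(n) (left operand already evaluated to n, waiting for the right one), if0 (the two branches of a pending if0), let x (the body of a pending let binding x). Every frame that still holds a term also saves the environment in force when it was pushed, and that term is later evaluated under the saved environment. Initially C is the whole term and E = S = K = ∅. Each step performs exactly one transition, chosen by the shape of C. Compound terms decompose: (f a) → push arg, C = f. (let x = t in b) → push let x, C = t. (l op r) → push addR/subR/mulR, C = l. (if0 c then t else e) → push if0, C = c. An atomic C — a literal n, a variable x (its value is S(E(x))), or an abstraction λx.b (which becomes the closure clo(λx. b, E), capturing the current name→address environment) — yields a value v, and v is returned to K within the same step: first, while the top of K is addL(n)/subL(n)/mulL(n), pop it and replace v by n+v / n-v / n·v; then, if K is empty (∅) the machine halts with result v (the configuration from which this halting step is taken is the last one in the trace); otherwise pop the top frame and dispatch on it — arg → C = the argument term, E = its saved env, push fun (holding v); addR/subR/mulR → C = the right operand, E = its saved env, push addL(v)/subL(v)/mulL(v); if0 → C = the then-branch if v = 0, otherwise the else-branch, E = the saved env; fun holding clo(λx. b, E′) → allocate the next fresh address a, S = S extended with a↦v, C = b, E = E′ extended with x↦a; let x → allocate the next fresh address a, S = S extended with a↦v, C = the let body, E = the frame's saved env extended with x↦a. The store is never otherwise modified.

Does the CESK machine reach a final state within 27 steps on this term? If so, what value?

[0] ⟨C=(((λq. 2) -4) * (-2 * -4)); E=∅; S=∅; K=∅⟩
[1] ⟨C=((λq. 2) -4); E=∅; S=∅; K=[mulR]⟩
[2] ⟨C=(λq. 2); E=∅; S=∅; K=[arg :: mulR]⟩
[3] ⟨C=-4; E=∅; S=∅; K=[fun :: mulR]⟩
[4] ⟨C=2; E={q↦0}; S={0↦-4}; K=[mulR]⟩
[5] ⟨C=(-2 * -4); E=∅; S={0↦-4}; K=[mulL(2)]⟩
[6] ⟨C=-2; E=∅; S={0↦-4}; K=[mulR :: mulL(2)]⟩
[7] ⟨C=-4; E=∅; S={0↦-4}; K=[mulL(-2) :: mulL(2)]⟩
→ final value 16

Answer: 16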